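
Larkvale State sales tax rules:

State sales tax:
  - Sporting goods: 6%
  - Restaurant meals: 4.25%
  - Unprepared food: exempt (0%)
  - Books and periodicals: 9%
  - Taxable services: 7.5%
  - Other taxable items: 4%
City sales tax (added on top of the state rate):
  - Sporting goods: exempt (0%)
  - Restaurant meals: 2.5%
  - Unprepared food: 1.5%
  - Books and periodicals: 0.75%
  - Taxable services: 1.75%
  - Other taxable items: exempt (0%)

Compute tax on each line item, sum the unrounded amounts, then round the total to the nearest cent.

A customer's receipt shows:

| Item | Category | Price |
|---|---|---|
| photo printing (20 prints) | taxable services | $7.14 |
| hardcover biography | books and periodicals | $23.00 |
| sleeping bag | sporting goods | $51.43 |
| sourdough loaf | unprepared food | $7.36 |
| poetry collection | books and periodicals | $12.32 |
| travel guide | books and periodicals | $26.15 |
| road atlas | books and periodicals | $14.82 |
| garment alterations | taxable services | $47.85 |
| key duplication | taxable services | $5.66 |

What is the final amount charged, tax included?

Photo printing (20 prints) $7.14: taxable services → 7.5% + 1.75% city = 9.25% → $0.66045
Hardcover biography $23.00: books and periodicals → 9% + 0.75% city = 9.75% → $2.2425
Sleeping bag $51.43: sporting goods → 6% + 0% city = 6% → $3.0858
Sourdough loaf $7.36: unprepared food → 0% + 1.5% city = 1.5% → $0.1104
Poetry collection $12.32: books and periodicals → 9% + 0.75% city = 9.75% → $1.2012
Travel guide $26.15: books and periodicals → 9% + 0.75% city = 9.75% → $2.549625
Road atlas $14.82: books and periodicals → 9% + 0.75% city = 9.75% → $1.44495
Garment alterations $47.85: taxable services → 7.5% + 1.75% city = 9.25% → $4.426125
Key duplication $5.66: taxable services → 7.5% + 1.75% city = 9.25% → $0.52355
Subtotal = $195.73; unrounded tax = $16.2446 → $16.24; total due = $211.97

$211.97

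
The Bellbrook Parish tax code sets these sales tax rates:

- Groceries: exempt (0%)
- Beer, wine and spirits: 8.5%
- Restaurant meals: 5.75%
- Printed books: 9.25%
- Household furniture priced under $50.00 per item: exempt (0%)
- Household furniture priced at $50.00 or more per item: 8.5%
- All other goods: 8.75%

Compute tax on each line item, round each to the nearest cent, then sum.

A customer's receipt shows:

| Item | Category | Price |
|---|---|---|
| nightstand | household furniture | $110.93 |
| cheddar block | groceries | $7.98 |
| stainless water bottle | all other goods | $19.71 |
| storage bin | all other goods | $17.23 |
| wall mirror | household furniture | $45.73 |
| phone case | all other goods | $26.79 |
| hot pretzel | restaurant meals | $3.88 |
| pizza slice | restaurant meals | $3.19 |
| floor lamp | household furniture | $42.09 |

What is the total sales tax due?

$15.40

Nightstand $110.93: household furniture, $50.00 or more → 8.5% → $9.43
Cheddar block $7.98: groceries → 0% → $0.00
Stainless water bottle $19.71: all other goods → 8.75% → $1.72
Storage bin $17.23: all other goods → 8.75% → $1.51
Wall mirror $45.73: household furniture, under $50.00 → 0% → $0.00
Phone case $26.79: all other goods → 8.75% → $2.34
Hot pretzel $3.88: restaurant meals → 5.75% → $0.22
Pizza slice $3.19: restaurant meals → 5.75% → $0.18
Floor lamp $42.09: household furniture, under $50.00 → 0% → $0.00
Total tax = $9.43 + $1.72 + $1.51 + $2.34 + $0.22 + $0.18 = $15.40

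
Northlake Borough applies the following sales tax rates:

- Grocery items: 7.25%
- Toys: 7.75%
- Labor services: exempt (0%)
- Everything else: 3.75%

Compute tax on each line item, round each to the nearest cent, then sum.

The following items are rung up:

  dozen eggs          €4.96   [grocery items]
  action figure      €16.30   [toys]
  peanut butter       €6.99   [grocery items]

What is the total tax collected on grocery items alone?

Dozen eggs €4.96: grocery items → 7.25% → €0.36
Peanut butter €6.99: grocery items → 7.25% → €0.51
Tax on grocery items = €0.36 + €0.51 = €0.87

€0.87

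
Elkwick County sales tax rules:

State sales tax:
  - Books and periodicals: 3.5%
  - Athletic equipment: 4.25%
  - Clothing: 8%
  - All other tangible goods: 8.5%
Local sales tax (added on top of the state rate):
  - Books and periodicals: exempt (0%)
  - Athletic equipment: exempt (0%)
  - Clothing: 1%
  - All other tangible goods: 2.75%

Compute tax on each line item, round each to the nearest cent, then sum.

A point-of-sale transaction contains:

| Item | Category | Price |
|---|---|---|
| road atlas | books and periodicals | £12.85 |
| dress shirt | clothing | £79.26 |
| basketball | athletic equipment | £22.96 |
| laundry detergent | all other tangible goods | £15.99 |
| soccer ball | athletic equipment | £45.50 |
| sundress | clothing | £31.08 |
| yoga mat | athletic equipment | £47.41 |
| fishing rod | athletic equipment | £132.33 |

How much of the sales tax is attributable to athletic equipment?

Basketball £22.96: athletic equipment → 4.25% + 0% local = 4.25% → £0.98
Soccer ball £45.50: athletic equipment → 4.25% + 0% local = 4.25% → £1.93
Yoga mat £47.41: athletic equipment → 4.25% + 0% local = 4.25% → £2.01
Fishing rod £132.33: athletic equipment → 4.25% + 0% local = 4.25% → £5.62
Tax on athletic equipment = £0.98 + £1.93 + £2.01 + £5.62 = £10.54

£10.54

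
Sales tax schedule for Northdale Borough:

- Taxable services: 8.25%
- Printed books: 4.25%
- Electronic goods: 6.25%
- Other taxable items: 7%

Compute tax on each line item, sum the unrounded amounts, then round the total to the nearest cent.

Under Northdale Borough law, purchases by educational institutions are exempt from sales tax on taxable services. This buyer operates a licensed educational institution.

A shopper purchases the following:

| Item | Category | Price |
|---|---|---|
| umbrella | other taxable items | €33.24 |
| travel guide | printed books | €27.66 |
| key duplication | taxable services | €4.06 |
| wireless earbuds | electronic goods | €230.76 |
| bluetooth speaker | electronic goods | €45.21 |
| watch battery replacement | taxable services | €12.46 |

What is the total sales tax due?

Umbrella €33.24: other taxable items → 7% → €2.3268
Travel guide €27.66: printed books → 4.25% → €1.17555
Key duplication €4.06: taxable services, buyer-exempt → 0% → €0.00
Wireless earbuds €230.76: electronic goods → 6.25% → €14.4225
Bluetooth speaker €45.21: electronic goods → 6.25% → €2.825625
Watch battery replacement €12.46: taxable services, buyer-exempt → 0% → €0.00
Unrounded tax sum = €20.750475 → €20.75

€20.75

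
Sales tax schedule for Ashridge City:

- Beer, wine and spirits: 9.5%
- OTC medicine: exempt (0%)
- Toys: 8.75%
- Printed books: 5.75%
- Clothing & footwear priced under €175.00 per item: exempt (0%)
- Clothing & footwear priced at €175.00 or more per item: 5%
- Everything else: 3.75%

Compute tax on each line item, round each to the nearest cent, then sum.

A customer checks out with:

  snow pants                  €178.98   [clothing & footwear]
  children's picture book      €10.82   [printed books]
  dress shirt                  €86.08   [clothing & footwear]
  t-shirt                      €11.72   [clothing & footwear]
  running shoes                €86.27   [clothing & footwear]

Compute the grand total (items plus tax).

Snow pants €178.98: clothing & footwear, €175.00 or more → 5% → €8.95
Children's picture book €10.82: printed books → 5.75% → €0.62
Dress shirt €86.08: clothing & footwear, under €175.00 → 0% → €0.00
T-shirt €11.72: clothing & footwear, under €175.00 → 0% → €0.00
Running shoes €86.27: clothing & footwear, under €175.00 → 0% → €0.00
Subtotal = €373.87; tax = €9.57; total due = €383.44

€383.44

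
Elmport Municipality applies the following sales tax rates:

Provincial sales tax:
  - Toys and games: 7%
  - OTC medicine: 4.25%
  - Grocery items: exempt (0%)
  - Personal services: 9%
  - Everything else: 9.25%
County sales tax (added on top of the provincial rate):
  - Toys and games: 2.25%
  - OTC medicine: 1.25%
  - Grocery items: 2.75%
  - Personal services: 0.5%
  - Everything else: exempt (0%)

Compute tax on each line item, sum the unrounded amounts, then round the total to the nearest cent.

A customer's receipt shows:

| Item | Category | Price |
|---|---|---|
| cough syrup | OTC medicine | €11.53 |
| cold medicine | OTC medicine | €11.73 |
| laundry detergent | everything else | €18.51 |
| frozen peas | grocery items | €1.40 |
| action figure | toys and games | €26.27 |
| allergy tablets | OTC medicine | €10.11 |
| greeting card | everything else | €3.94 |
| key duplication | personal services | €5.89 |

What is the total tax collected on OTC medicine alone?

Cough syrup €11.53: OTC medicine → 4.25% + 1.25% county = 5.5% → €0.63415
Cold medicine €11.73: OTC medicine → 4.25% + 1.25% county = 5.5% → €0.64515
Allergy tablets €10.11: OTC medicine → 4.25% + 1.25% county = 5.5% → €0.55605
Tax on OTC medicine: unrounded sum = €1.83535 → €1.84

€1.84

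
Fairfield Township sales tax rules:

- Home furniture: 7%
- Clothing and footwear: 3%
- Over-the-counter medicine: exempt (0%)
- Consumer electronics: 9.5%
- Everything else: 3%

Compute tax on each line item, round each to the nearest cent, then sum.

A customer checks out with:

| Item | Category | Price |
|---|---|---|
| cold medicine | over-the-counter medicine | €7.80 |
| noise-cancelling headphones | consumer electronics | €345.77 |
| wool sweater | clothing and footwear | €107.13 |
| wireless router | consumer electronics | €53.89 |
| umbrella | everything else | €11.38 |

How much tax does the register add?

Cold medicine €7.80: over-the-counter medicine → 0% → €0.00
Noise-cancelling headphones €345.77: consumer electronics → 9.5% → €32.85
Wool sweater €107.13: clothing and footwear → 3% → €3.21
Wireless router €53.89: consumer electronics → 9.5% → €5.12
Umbrella €11.38: everything else → 3% → €0.34
Total tax = €32.85 + €3.21 + €5.12 + €0.34 = €41.52

€41.52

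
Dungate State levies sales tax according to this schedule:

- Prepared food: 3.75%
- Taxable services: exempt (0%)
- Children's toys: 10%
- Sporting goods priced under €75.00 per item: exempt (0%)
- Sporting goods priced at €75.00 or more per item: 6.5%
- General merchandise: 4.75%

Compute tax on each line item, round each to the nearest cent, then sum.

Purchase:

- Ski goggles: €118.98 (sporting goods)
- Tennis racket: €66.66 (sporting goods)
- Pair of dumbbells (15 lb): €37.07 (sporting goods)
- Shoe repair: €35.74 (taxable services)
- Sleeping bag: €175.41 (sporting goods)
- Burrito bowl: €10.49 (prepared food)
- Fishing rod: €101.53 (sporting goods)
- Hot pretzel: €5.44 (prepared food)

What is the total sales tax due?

€26.32

Ski goggles €118.98: sporting goods, €75.00 or more → 6.5% → €7.73
Tennis racket €66.66: sporting goods, under €75.00 → 0% → €0.00
Pair of dumbbells (15 lb) €37.07: sporting goods, under €75.00 → 0% → €0.00
Shoe repair €35.74: taxable services → 0% → €0.00
Sleeping bag €175.41: sporting goods, €75.00 or more → 6.5% → €11.40
Burrito bowl €10.49: prepared food → 3.75% → €0.39
Fishing rod €101.53: sporting goods, €75.00 or more → 6.5% → €6.60
Hot pretzel €5.44: prepared food → 3.75% → €0.20
Total tax = €7.73 + €11.40 + €0.39 + €6.60 + €0.20 = €26.32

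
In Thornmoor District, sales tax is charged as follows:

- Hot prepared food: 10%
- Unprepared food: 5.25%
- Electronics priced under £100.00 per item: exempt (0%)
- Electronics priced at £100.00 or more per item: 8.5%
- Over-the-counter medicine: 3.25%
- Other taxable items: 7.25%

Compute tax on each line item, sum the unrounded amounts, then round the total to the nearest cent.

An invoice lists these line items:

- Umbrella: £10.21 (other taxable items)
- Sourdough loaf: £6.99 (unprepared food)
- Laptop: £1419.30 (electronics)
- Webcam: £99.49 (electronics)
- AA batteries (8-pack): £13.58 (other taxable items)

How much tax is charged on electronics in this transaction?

Laptop £1419.30: electronics, £100.00 or more → 8.5% → £120.6405
Webcam £99.49: electronics, under £100.00 → 0% → £0.00
Tax on electronics: unrounded sum = £120.6405 → £120.64

£120.64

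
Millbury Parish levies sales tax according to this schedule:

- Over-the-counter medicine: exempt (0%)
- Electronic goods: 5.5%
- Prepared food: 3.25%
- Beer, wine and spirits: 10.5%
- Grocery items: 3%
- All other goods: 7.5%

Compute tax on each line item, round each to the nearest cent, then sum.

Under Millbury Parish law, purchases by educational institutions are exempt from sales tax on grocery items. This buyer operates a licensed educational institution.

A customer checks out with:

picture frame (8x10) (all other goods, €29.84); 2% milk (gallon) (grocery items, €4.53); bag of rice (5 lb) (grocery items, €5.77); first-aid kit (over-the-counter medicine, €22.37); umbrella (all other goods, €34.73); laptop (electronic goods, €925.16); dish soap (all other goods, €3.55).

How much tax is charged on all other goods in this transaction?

Picture frame (8x10) €29.84: all other goods → 7.5% → €2.24
Umbrella €34.73: all other goods → 7.5% → €2.60
Dish soap €3.55: all other goods → 7.5% → €0.27
Tax on all other goods = €2.24 + €2.60 + €0.27 = €5.11

€5.11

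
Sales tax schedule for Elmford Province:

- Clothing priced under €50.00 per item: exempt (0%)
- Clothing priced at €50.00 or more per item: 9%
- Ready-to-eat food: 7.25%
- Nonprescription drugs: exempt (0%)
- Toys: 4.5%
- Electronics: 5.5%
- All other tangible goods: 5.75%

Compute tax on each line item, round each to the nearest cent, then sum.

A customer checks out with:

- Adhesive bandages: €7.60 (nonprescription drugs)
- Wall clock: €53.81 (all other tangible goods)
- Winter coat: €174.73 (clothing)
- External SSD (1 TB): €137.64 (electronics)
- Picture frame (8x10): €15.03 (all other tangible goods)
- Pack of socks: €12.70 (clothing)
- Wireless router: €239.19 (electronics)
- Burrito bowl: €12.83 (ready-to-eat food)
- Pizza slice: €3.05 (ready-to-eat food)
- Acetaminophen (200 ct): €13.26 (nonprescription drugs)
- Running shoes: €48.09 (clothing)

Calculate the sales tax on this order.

Adhesive bandages €7.60: nonprescription drugs → 0% → €0.00
Wall clock €53.81: all other tangible goods → 5.75% → €3.09
Winter coat €174.73: clothing, €50.00 or more → 9% → €15.73
External SSD (1 TB) €137.64: electronics → 5.5% → €7.57
Picture frame (8x10) €15.03: all other tangible goods → 5.75% → €0.86
Pack of socks €12.70: clothing, under €50.00 → 0% → €0.00
Wireless router €239.19: electronics → 5.5% → €13.16
Burrito bowl €12.83: ready-to-eat food → 7.25% → €0.93
Pizza slice €3.05: ready-to-eat food → 7.25% → €0.22
Acetaminophen (200 ct) €13.26: nonprescription drugs → 0% → €0.00
Running shoes €48.09: clothing, under €50.00 → 0% → €0.00
Total tax = €3.09 + €15.73 + €7.57 + €0.86 + €13.16 + €0.93 + €0.22 = €41.56

€41.56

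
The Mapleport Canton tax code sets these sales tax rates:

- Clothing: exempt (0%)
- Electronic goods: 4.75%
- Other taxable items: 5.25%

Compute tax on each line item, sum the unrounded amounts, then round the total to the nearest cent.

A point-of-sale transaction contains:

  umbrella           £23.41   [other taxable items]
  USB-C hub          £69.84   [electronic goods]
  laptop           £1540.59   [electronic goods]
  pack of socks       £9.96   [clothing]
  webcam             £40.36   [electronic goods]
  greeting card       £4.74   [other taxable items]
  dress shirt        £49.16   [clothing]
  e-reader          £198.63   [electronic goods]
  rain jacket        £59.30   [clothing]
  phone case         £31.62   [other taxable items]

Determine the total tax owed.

£90.99

Umbrella £23.41: other taxable items → 5.25% → £1.229025
USB-C hub £69.84: electronic goods → 4.75% → £3.3174
Laptop £1540.59: electronic goods → 4.75% → £73.178025
Pack of socks £9.96: clothing → 0% → £0.00
Webcam £40.36: electronic goods → 4.75% → £1.9171
Greeting card £4.74: other taxable items → 5.25% → £0.24885
Dress shirt £49.16: clothing → 0% → £0.00
E-reader £198.63: electronic goods → 4.75% → £9.434925
Rain jacket £59.30: clothing → 0% → £0.00
Phone case £31.62: other taxable items → 5.25% → £1.66005
Unrounded tax sum = £90.985375 → £90.99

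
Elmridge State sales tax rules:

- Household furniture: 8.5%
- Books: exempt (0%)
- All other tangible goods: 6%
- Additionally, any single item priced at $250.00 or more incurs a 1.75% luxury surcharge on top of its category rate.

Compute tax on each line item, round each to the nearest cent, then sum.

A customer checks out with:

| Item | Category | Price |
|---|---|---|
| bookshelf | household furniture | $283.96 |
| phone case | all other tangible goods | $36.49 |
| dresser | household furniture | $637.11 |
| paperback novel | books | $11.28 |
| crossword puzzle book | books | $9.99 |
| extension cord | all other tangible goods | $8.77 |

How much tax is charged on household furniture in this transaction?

$94.41

Bookshelf $283.96: household furniture → 8.5% + 1.75% surcharge = 10.25% → $29.11
Dresser $637.11: household furniture → 8.5% + 1.75% surcharge = 10.25% → $65.30
Tax on household furniture = $29.11 + $65.30 = $94.41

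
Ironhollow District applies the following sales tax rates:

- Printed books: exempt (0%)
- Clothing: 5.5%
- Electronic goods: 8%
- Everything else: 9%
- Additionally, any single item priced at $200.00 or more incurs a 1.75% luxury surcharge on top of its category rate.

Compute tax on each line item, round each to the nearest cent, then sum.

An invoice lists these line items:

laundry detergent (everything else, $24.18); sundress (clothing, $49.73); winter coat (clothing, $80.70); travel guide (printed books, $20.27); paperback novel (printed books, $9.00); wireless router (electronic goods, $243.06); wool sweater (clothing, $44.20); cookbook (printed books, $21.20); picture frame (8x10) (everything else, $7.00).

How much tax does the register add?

$36.12

Laundry detergent $24.18: everything else → 9% → $2.18
Sundress $49.73: clothing → 5.5% → $2.74
Winter coat $80.70: clothing → 5.5% → $4.44
Travel guide $20.27: printed books → 0% → $0.00
Paperback novel $9.00: printed books → 0% → $0.00
Wireless router $243.06: electronic goods → 8% + 1.75% surcharge = 9.75% → $23.70
Wool sweater $44.20: clothing → 5.5% → $2.43
Cookbook $21.20: printed books → 0% → $0.00
Picture frame (8x10) $7.00: everything else → 9% → $0.63
Total tax = $2.18 + $2.74 + $4.44 + $23.70 + $2.43 + $0.63 = $36.12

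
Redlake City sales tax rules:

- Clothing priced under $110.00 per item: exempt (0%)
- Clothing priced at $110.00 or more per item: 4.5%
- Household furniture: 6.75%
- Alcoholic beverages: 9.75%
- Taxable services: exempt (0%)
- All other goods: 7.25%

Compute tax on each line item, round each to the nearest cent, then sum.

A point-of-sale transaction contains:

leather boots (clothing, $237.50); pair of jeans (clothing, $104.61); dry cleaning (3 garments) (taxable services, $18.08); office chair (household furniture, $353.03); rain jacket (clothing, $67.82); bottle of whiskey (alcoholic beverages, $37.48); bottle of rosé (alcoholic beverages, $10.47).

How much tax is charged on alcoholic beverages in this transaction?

Bottle of whiskey $37.48: alcoholic beverages → 9.75% → $3.65
Bottle of rosé $10.47: alcoholic beverages → 9.75% → $1.02
Tax on alcoholic beverages = $3.65 + $1.02 = $4.67

$4.67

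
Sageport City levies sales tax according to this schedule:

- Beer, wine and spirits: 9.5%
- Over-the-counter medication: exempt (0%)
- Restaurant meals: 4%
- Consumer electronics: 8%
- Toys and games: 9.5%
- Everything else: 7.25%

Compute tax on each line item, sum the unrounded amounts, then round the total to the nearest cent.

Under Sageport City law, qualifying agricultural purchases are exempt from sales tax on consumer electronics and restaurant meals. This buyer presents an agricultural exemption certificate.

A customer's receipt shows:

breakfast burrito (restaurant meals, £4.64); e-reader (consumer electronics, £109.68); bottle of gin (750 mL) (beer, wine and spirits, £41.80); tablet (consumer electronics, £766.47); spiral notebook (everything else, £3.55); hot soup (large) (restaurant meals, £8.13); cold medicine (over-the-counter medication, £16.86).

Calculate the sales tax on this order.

Breakfast burrito £4.64: restaurant meals, buyer-exempt → 0% → £0.00
E-reader £109.68: consumer electronics, buyer-exempt → 0% → £0.00
Bottle of gin (750 mL) £41.80: beer, wine and spirits → 9.5% → £3.971
Tablet £766.47: consumer electronics, buyer-exempt → 0% → £0.00
Spiral notebook £3.55: everything else → 7.25% → £0.257375
Hot soup (large) £8.13: restaurant meals, buyer-exempt → 0% → £0.00
Cold medicine £16.86: over-the-counter medication → 0% → £0.00
Unrounded tax sum = £4.228375 → £4.23

£4.23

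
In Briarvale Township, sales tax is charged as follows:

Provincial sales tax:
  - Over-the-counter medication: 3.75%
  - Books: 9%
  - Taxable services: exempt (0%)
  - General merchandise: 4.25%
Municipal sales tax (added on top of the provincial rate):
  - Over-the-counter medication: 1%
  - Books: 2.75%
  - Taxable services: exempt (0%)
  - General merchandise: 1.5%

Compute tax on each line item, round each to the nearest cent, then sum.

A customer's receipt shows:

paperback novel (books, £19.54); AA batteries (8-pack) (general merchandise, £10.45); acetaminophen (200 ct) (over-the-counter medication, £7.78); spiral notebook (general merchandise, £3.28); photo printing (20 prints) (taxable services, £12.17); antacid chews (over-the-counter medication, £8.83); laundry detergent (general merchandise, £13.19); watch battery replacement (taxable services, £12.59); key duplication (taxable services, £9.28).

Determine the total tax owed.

£4.64

Paperback novel £19.54: books → 9% + 2.75% municipal = 11.75% → £2.30
AA batteries (8-pack) £10.45: general merchandise → 4.25% + 1.5% municipal = 5.75% → £0.60
Acetaminophen (200 ct) £7.78: over-the-counter medication → 3.75% + 1% municipal = 4.75% → £0.37
Spiral notebook £3.28: general merchandise → 4.25% + 1.5% municipal = 5.75% → £0.19
Photo printing (20 prints) £12.17: taxable services → 0% + 0% municipal = 0% → £0.00
Antacid chews £8.83: over-the-counter medication → 3.75% + 1% municipal = 4.75% → £0.42
Laundry detergent £13.19: general merchandise → 4.25% + 1.5% municipal = 5.75% → £0.76
Watch battery replacement £12.59: taxable services → 0% + 0% municipal = 0% → £0.00
Key duplication £9.28: taxable services → 0% + 0% municipal = 0% → £0.00
Total tax = £2.30 + £0.60 + £0.37 + £0.19 + £0.42 + £0.76 = £4.64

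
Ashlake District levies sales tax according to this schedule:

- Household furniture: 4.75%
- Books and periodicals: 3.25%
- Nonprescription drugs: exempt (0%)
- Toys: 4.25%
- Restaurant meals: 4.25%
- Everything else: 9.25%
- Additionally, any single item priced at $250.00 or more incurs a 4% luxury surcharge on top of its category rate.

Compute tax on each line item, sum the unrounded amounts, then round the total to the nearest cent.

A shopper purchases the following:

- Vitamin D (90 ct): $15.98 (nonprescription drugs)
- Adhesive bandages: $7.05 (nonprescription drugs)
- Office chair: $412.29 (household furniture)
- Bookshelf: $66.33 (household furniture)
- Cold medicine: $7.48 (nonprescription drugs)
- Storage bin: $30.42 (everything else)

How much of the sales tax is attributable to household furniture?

Office chair $412.29: household furniture → 4.75% + 4% surcharge = 8.75% → $36.075375
Bookshelf $66.33: household furniture → 4.75% → $3.150675
Tax on household furniture: unrounded sum = $39.22605 → $39.23

$39.23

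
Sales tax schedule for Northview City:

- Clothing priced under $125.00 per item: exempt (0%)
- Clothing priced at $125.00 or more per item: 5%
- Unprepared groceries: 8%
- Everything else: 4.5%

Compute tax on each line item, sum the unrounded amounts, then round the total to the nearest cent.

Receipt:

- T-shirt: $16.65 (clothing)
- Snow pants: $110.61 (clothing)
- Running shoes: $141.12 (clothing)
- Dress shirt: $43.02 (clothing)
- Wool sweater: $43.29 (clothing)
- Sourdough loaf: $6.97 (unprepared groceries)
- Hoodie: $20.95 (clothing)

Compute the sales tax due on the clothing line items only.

T-shirt $16.65: clothing, under $125.00 → 0% → $0.00
Snow pants $110.61: clothing, under $125.00 → 0% → $0.00
Running shoes $141.12: clothing, $125.00 or more → 5% → $7.056
Dress shirt $43.02: clothing, under $125.00 → 0% → $0.00
Wool sweater $43.29: clothing, under $125.00 → 0% → $0.00
Hoodie $20.95: clothing, under $125.00 → 0% → $0.00
Tax on clothing: unrounded sum = $7.056 → $7.06

$7.06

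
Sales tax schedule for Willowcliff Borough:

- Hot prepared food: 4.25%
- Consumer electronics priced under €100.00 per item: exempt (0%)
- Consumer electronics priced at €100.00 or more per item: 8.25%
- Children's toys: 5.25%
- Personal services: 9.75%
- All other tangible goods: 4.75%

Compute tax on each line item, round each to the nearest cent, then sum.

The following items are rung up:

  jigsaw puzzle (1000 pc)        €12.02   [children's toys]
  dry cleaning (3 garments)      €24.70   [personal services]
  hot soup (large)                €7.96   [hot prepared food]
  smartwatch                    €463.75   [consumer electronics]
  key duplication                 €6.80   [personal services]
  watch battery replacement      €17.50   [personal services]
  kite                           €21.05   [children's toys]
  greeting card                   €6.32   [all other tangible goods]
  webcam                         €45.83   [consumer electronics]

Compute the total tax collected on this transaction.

€45.42

Jigsaw puzzle (1000 pc) €12.02: children's toys → 5.25% → €0.63
Dry cleaning (3 garments) €24.70: personal services → 9.75% → €2.41
Hot soup (large) €7.96: hot prepared food → 4.25% → €0.34
Smartwatch €463.75: consumer electronics, €100.00 or more → 8.25% → €38.26
Key duplication €6.80: personal services → 9.75% → €0.66
Watch battery replacement €17.50: personal services → 9.75% → €1.71
Kite €21.05: children's toys → 5.25% → €1.11
Greeting card €6.32: all other tangible goods → 4.75% → €0.30
Webcam €45.83: consumer electronics, under €100.00 → 0% → €0.00
Total tax = €0.63 + €2.41 + €0.34 + €38.26 + €0.66 + €1.71 + €1.11 + €0.30 = €45.42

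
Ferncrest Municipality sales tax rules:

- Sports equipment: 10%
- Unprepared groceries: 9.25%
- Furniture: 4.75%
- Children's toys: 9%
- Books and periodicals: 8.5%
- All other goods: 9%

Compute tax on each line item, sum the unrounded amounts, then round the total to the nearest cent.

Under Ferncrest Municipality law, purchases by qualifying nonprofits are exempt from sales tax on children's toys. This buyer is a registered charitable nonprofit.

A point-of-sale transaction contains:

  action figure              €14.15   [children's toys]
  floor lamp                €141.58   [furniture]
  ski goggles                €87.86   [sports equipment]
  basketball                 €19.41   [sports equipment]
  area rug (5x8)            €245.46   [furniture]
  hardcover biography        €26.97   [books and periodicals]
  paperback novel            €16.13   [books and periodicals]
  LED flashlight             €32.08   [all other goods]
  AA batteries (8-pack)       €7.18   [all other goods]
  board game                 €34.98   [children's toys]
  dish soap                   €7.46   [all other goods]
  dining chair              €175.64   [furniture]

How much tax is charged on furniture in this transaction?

€26.73

Floor lamp €141.58: furniture → 4.75% → €6.72505
Area rug (5x8) €245.46: furniture → 4.75% → €11.65935
Dining chair €175.64: furniture → 4.75% → €8.3429
Tax on furniture: unrounded sum = €26.7273 → €26.73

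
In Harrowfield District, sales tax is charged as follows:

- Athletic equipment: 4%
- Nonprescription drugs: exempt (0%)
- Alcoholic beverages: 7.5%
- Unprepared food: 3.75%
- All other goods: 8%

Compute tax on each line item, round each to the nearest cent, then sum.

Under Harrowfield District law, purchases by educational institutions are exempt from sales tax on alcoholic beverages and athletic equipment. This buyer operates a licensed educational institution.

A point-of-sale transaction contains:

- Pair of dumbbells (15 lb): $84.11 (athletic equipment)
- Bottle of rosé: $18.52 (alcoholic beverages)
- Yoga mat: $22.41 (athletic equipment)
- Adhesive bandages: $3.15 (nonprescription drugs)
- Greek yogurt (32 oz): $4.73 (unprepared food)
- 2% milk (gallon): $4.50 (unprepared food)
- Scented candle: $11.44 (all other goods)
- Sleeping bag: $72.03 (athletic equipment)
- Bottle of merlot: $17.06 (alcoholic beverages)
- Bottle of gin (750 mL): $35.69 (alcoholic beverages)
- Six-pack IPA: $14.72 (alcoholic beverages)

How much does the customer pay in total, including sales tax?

Pair of dumbbells (15 lb) $84.11: athletic equipment, buyer-exempt → 0% → $0.00
Bottle of rosé $18.52: alcoholic beverages, buyer-exempt → 0% → $0.00
Yoga mat $22.41: athletic equipment, buyer-exempt → 0% → $0.00
Adhesive bandages $3.15: nonprescription drugs → 0% → $0.00
Greek yogurt (32 oz) $4.73: unprepared food → 3.75% → $0.18
2% milk (gallon) $4.50: unprepared food → 3.75% → $0.17
Scented candle $11.44: all other goods → 8% → $0.92
Sleeping bag $72.03: athletic equipment, buyer-exempt → 0% → $0.00
Bottle of merlot $17.06: alcoholic beverages, buyer-exempt → 0% → $0.00
Bottle of gin (750 mL) $35.69: alcoholic beverages, buyer-exempt → 0% → $0.00
Six-pack IPA $14.72: alcoholic beverages, buyer-exempt → 0% → $0.00
Subtotal = $288.36; tax = $1.27; total due = $289.63

$289.63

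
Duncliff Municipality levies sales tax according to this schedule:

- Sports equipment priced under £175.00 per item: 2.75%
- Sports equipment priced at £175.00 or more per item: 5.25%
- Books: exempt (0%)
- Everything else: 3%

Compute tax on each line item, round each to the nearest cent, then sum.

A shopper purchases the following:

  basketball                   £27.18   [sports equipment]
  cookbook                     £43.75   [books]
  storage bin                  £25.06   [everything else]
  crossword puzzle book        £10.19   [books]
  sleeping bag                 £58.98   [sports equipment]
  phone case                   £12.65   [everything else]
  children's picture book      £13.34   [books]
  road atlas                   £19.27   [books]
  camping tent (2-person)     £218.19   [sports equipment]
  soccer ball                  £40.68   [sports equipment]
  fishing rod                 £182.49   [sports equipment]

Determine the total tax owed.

Basketball £27.18: sports equipment, under £175.00 → 2.75% → £0.75
Cookbook £43.75: books → 0% → £0.00
Storage bin £25.06: everything else → 3% → £0.75
Crossword puzzle book £10.19: books → 0% → £0.00
Sleeping bag £58.98: sports equipment, under £175.00 → 2.75% → £1.62
Phone case £12.65: everything else → 3% → £0.38
Children's picture book £13.34: books → 0% → £0.00
Road atlas £19.27: books → 0% → £0.00
Camping tent (2-person) £218.19: sports equipment, £175.00 or more → 5.25% → £11.45
Soccer ball £40.68: sports equipment, under £175.00 → 2.75% → £1.12
Fishing rod £182.49: sports equipment, £175.00 or more → 5.25% → £9.58
Total tax = £0.75 + £0.75 + £1.62 + £0.38 + £11.45 + £1.12 + £9.58 = £25.65

£25.65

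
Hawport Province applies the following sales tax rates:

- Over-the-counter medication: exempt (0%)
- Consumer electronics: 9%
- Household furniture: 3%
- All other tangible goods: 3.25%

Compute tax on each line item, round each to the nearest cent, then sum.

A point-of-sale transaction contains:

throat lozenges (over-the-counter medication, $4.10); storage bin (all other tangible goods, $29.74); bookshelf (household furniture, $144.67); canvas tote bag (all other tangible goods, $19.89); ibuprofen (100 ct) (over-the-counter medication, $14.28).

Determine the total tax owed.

Throat lozenges $4.10: over-the-counter medication → 0% → $0.00
Storage bin $29.74: all other tangible goods → 3.25% → $0.97
Bookshelf $144.67: household furniture → 3% → $4.34
Canvas tote bag $19.89: all other tangible goods → 3.25% → $0.65
Ibuprofen (100 ct) $14.28: over-the-counter medication → 0% → $0.00
Total tax = $0.97 + $4.34 + $0.65 = $5.96

$5.96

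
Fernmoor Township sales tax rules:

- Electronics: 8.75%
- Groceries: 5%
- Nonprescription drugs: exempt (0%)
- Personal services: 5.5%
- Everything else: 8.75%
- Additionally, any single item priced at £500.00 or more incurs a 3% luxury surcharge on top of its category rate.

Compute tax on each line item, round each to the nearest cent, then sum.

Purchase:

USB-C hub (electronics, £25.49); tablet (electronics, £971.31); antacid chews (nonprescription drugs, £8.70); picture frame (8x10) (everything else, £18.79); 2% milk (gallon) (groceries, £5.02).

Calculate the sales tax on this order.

USB-C hub £25.49: electronics → 8.75% → £2.23
Tablet £971.31: electronics → 8.75% + 3% surcharge = 11.75% → £114.13
Antacid chews £8.70: nonprescription drugs → 0% → £0.00
Picture frame (8x10) £18.79: everything else → 8.75% → £1.64
2% milk (gallon) £5.02: groceries → 5% → £0.25
Total tax = £2.23 + £114.13 + £1.64 + £0.25 = £118.25

£118.25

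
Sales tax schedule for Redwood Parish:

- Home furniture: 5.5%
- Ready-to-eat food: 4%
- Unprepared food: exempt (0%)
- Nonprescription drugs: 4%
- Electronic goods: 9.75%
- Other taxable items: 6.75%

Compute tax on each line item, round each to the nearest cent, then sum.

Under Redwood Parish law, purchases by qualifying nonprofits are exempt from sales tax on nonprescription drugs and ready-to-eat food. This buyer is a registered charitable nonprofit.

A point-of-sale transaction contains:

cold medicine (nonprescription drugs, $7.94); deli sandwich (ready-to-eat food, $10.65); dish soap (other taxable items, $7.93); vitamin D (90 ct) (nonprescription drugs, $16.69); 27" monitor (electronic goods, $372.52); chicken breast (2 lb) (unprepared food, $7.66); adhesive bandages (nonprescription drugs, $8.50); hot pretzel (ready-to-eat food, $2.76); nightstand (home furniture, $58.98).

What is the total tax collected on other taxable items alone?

$0.54

Dish soap $7.93: other taxable items → 6.75% → $0.54
Tax on other taxable items = $0.54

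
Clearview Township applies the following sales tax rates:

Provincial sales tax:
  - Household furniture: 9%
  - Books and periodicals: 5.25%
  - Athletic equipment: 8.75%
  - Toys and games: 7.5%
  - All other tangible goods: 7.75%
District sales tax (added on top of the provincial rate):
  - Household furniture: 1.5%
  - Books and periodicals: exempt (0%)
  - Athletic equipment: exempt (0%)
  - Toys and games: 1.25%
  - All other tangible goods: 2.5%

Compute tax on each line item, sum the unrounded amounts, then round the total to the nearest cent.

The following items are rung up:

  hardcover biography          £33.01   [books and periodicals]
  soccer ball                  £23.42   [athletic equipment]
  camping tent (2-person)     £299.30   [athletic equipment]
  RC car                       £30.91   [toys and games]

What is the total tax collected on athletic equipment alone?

£28.24

Soccer ball £23.42: athletic equipment → 8.75% + 0% district = 8.75% → £2.04925
Camping tent (2-person) £299.30: athletic equipment → 8.75% + 0% district = 8.75% → £26.18875
Tax on athletic equipment: unrounded sum = £28.238 → £28.24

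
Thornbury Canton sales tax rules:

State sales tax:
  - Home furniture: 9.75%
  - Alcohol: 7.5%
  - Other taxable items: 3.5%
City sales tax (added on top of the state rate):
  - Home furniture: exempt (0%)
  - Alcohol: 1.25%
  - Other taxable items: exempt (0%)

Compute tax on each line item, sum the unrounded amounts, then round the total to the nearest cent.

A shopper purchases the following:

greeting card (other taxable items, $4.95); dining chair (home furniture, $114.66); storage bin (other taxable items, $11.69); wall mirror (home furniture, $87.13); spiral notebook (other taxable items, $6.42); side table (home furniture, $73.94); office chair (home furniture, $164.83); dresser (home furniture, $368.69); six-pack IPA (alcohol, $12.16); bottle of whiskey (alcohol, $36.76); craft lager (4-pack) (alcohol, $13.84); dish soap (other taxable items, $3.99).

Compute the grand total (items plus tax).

Greeting card $4.95: other taxable items → 3.5% + 0% city = 3.5% → $0.17325
Dining chair $114.66: home furniture → 9.75% + 0% city = 9.75% → $11.17935
Storage bin $11.69: other taxable items → 3.5% + 0% city = 3.5% → $0.40915
Wall mirror $87.13: home furniture → 9.75% + 0% city = 9.75% → $8.495175
Spiral notebook $6.42: other taxable items → 3.5% + 0% city = 3.5% → $0.2247
Side table $73.94: home furniture → 9.75% + 0% city = 9.75% → $7.20915
Office chair $164.83: home furniture → 9.75% + 0% city = 9.75% → $16.070925
Dresser $368.69: home furniture → 9.75% + 0% city = 9.75% → $35.947275
Six-pack IPA $12.16: alcohol → 7.5% + 1.25% city = 8.75% → $1.064
Bottle of whiskey $36.76: alcohol → 7.5% + 1.25% city = 8.75% → $3.2165
Craft lager (4-pack) $13.84: alcohol → 7.5% + 1.25% city = 8.75% → $1.211
Dish soap $3.99: other taxable items → 3.5% + 0% city = 3.5% → $0.13965
Subtotal = $899.06; unrounded tax = $85.340125 → $85.34; total due = $984.40

$984.40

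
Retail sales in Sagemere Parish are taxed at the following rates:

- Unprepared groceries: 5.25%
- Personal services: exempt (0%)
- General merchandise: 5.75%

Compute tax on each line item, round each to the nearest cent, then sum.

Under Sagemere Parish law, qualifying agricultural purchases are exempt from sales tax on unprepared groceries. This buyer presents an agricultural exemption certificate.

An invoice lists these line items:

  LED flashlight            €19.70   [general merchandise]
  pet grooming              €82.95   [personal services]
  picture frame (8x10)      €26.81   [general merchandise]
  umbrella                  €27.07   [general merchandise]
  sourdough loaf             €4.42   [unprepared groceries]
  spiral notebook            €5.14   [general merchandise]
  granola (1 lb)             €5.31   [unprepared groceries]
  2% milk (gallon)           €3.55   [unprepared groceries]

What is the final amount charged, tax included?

LED flashlight €19.70: general merchandise → 5.75% → €1.13
Pet grooming €82.95: personal services → 0% → €0.00
Picture frame (8x10) €26.81: general merchandise → 5.75% → €1.54
Umbrella €27.07: general merchandise → 5.75% → €1.56
Sourdough loaf €4.42: unprepared groceries, buyer-exempt → 0% → €0.00
Spiral notebook €5.14: general merchandise → 5.75% → €0.30
Granola (1 lb) €5.31: unprepared groceries, buyer-exempt → 0% → €0.00
2% milk (gallon) €3.55: unprepared groceries, buyer-exempt → 0% → €0.00
Subtotal = €174.95; tax = €4.53; total due = €179.48

€179.48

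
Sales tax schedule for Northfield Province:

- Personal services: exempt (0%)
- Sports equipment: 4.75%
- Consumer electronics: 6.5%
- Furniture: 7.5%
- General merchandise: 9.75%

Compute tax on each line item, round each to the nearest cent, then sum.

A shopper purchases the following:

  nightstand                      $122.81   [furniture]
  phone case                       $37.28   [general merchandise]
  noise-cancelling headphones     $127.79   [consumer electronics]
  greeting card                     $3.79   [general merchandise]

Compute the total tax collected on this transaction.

Nightstand $122.81: furniture → 7.5% → $9.21
Phone case $37.28: general merchandise → 9.75% → $3.63
Noise-cancelling headphones $127.79: consumer electronics → 6.5% → $8.31
Greeting card $3.79: general merchandise → 9.75% → $0.37
Total tax = $9.21 + $3.63 + $8.31 + $0.37 = $21.52

$21.52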